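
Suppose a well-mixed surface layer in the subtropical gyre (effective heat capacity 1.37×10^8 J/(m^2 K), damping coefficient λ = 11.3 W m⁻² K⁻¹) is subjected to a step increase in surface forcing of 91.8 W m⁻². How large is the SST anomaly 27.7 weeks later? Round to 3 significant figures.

6.08 K

Areal heat capacity C = 1.37×10^8 J/(m^2 K) (given).
τ = C / λ = 1.37×10^8 / 11.3 = 1.21×10^7 s.
Equilibrium anomaly ΔT_eq = F / λ = 91.8 / 11.3 = 8.12 K.
t = 27.7 weeks = 1.68×10^7 s, so t/τ = 1.38.
ΔT(t) = ΔT_eq (1 − e^(−t/τ)) = 8.12 × (1 − e^−1.38) = 6.08 K.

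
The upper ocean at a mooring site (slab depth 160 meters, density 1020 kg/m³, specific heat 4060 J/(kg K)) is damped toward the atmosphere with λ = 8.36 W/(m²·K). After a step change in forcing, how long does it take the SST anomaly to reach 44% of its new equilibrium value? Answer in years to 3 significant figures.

1.46 years

Areal heat capacity C = ρ c_p D = 1020 × 4060 × 160 = 6.63×10^8 J m⁻² K⁻¹.
τ = C / λ = 6.63×10^8 / 8.36 = 7.93×10^7 s.
Fraction reached: 1 − e^(−t/τ) = 0.44 ⇒ t = −τ ln(1 − 0.44) = τ × 0.580.
t = 4.60×10^7 s = 1.46 years.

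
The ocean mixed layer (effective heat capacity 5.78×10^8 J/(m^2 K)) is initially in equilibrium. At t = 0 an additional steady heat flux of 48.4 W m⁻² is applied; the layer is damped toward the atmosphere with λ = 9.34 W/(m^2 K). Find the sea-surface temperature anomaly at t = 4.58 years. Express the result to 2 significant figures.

Areal heat capacity C = 5.78×10^8 J/(m^2 K) (given).
τ = C / λ = 5.78×10^8 / 9.34 = 6.19×10^7 s.
Equilibrium anomaly ΔT_eq = F / λ = 48.4 / 9.34 = 5.18 K.
t = 4.58 years = 1.45×10^8 s, so t/τ = 2.34.
ΔT(t) = ΔT_eq (1 − e^(−t/τ)) = 5.18 × (1 − e^−2.34) = 4.68 K.

4.7 K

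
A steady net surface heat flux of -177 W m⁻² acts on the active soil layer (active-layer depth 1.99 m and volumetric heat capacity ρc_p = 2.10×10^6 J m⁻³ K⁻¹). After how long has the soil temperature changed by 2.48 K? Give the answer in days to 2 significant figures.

Areal heat capacity C = ρc_p × D = 2.10×10^6 × 1.99 = 4.18×10^6 J/(m²·K).
Time required: Δt = C ΔT / F = 4.18×10^6 × -2.48 / -177 = 58600 s.
In days: 58600 s / (86400 s/day) = 0.678 days.

0.68 days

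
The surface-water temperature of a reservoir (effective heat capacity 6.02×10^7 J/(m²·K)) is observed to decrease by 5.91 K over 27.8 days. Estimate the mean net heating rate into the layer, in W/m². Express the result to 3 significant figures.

-148

Areal heat capacity C = 6.02×10^7 J/(m²·K) (given).
Required heat per unit area: Q = C ΔT = 6.02×10^7 × -5.91 = -3.56×10^8 J/m².
Flux F = Q / Δt = -3.56×10^8 / 2.40×10^6 s = -148 W/m².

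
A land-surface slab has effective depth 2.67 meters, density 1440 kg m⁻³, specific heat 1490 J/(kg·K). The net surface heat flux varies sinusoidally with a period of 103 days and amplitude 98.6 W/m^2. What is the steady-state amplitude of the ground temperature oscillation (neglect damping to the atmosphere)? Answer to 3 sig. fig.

Areal heat capacity C = ρ c_p D = 1440 × 1490 × 2.67 = 5.73×10^6 J/(m^2 K).
Angular frequency ω = 2π / T = 2π / 8.90×10^6 s = 7.06×10^-7 s⁻¹.
Cω = 5.73×10^6 × 7.06×10^-7 = 4.04 W/(m²·K).
Amplitude A = F₀ / (Cω) = 98.6 / 4.04 = 24.4 K.

24.4 K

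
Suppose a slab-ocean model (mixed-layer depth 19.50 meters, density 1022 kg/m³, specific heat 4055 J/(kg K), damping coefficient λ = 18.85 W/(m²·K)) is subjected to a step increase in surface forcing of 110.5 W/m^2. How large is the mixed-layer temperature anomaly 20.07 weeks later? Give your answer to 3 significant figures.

5.52 K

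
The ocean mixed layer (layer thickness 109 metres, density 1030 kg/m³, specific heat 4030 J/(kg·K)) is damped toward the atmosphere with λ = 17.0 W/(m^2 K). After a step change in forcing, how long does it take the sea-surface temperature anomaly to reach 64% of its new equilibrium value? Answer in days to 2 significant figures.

Areal heat capacity C = ρ c_p D = 1030 × 4030 × 109 = 4.52×10^8 J m⁻² K⁻¹.
τ = C / λ = 4.52×10^8 / 17.0 = 2.66×10^7 s.
Fraction reached: 1 − e^(−t/τ) = 0.64 ⇒ t = −τ ln(1 − 0.64) = τ × 1.02.
t = 2.72×10^7 s = 315 days.

310 days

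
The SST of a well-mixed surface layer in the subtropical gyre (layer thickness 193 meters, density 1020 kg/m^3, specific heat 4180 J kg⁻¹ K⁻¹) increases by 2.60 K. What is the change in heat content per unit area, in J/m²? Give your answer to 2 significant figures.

Areal heat capacity C = ρ c_p D = 1020 × 4180 × 193 = 8.23×10^8 J/(m²·K).
ΔQ = C ΔT = 8.23×10^8 × 2.60 = 2.14×10^9 J/m².

2.1×10^9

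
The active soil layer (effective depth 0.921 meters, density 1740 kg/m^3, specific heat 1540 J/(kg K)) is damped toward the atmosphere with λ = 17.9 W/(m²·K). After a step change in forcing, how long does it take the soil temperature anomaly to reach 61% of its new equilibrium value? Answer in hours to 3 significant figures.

36.1 hours

Areal heat capacity C = ρ c_p D = 1740 × 1540 × 0.921 = 2.47×10^6 J/(m^2 K).
τ = C / λ = 2.47×10^6 / 17.9 = 1.38×10^5 s.
Fraction reached: 1 − e^(−t/τ) = 0.61 ⇒ t = −τ ln(1 − 0.61) = τ × 0.942.
t = 1.30×10^5 s = 36.1 hours.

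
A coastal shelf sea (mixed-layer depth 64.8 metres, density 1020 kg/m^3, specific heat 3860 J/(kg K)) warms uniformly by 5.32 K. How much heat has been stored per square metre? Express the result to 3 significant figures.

Areal heat capacity C = ρ c_p D = 1020 × 3860 × 64.8 = 2.55×10^8 J/(m^2 K).
ΔQ = C ΔT = 2.55×10^8 × 5.32 = 1.36×10^9 J/m².

1.36×10^9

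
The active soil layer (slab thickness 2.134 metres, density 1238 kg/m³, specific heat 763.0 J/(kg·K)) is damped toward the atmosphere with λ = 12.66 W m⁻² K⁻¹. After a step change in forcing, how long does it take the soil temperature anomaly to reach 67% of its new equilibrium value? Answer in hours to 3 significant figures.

49.0 hours

Areal heat capacity C = ρ c_p D = 1238 × 763.0 × 2.134 = 2.02×10^6 J/(m^2 K).
τ = C / λ = 2.02×10^6 / 12.66 = 1.59×10^5 s.
Fraction reached: 1 − e^(−t/τ) = 0.67 ⇒ t = −τ ln(1 − 0.67) = τ × 1.11.
t = 1.77×10^5 s = 49.0 hours.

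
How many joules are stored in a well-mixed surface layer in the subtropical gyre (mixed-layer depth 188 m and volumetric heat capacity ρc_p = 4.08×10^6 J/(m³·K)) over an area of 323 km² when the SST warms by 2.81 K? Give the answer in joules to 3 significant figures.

6.96×10^17 J

Areal heat capacity C = ρc_p × D = 4.08×10^6 × 188 = 7.67×10^8 J m⁻² K⁻¹.
Heat per unit area: q = C ΔT = 7.67×10^8 × 2.81 = 2.16×10^9 J/m².
Total heat: Q = q × A = 2.16×10^9 × (323 × 10⁶ m²) = 6.96×10^17 J.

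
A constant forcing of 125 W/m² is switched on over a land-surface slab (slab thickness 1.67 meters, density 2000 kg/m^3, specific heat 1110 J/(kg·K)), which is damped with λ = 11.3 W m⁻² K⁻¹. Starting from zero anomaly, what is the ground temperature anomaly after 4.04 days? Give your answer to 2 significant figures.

Areal heat capacity C = ρ c_p D = 2000 × 1110 × 1.67 = 3.71×10^6 J m⁻² K⁻¹.
τ = C / λ = 3.71×10^6 / 11.3 = 3.28×10^5 s.
Equilibrium anomaly ΔT_eq = F / λ = 125 / 11.3 = 11.1 K.
t = 4.04 days = 3.49×10^5 s, so t/τ = 1.06.
ΔT(t) = ΔT_eq (1 − e^(−t/τ)) = 11.1 × (1 − e^−1.06) = 7.24 K.

7.2 K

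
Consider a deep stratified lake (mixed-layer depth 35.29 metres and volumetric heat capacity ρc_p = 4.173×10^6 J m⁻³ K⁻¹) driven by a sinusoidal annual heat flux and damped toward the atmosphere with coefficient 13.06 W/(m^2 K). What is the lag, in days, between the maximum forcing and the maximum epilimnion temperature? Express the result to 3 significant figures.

Areal heat capacity C = ρc_p × D = 4.173×10^6 × 35.29 = 1.47×10^8 J/(m²·K).
ω = 2π / 3.15×10^7 s = 1.99×10^-7 s⁻¹.
Phase lag φ = arctan(Cω/λ) = arctan(29.3/13.06) = 1.15 rad.
Time lag = φ / ω = 1.15 / 1.99×10^-7 = 5.78×10^6 s = 66.9 days.

66.9 days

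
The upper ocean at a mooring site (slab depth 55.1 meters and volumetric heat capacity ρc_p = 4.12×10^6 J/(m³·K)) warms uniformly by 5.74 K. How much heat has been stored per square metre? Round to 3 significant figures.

Areal heat capacity C = ρc_p × D = 4.12×10^6 × 55.1 = 2.27×10^8 J/(m²·K).
ΔQ = C ΔT = 2.27×10^8 × 5.74 = 1.30×10^9 J/m².

1.30×10^9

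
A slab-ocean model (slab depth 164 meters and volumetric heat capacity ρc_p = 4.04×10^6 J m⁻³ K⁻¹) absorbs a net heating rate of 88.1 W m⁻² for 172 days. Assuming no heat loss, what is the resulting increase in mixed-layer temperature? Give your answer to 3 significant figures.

Areal heat capacity C = ρc_p × D = 4.04×10^6 × 164 = 6.63×10^8 J m⁻² K⁻¹.
Net heat input Q = F Δt = 88.1 × (172 days × 86400 s/day) = 1.31×10^9 J/m².
ΔT = Q / C = 1.31×10^9 / 6.63×10^8 = 1.98 K.

1.98 K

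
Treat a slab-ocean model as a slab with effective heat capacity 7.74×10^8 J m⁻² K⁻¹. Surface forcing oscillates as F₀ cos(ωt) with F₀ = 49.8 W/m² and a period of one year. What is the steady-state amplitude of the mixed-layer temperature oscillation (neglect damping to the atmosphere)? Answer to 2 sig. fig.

0.32 K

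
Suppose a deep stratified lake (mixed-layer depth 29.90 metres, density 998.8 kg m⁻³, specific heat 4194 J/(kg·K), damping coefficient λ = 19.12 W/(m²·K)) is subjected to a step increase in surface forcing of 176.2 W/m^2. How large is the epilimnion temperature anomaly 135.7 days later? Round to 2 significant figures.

7.7 K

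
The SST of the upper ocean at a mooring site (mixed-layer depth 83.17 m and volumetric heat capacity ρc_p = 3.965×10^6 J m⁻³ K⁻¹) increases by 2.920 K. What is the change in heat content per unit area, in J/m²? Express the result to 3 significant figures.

9.63×10^8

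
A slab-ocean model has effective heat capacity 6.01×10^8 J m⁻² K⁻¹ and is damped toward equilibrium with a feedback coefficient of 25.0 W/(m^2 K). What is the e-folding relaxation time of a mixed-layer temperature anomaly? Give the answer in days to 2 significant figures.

280 days

Areal heat capacity C = 6.01×10^8 J m⁻² K⁻¹ (given).
Relaxation time τ = C / λ = 6.01×10^8 / 25.0 = 2.40×10^7 s.
In days: 2.40×10^7 s / (86400 s/day) = 278 days.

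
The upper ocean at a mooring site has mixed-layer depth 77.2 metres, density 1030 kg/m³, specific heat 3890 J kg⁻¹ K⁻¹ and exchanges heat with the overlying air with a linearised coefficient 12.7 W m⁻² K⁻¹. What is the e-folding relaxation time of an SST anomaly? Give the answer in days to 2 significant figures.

Areal heat capacity C = ρ c_p D = 1030 × 3890 × 77.2 = 3.09×10^8 J/(m²·K).
Relaxation time τ = C / λ = 3.09×10^8 / 12.7 = 2.44×10^7 s.
In days: 2.44×10^7 s / (86400 s/day) = 282 days.

280 days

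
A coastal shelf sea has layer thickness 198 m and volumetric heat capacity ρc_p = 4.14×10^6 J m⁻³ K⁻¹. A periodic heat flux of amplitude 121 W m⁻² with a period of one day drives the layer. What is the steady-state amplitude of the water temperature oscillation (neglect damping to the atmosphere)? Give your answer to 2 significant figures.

0.0020 K

Areal heat capacity C = ρc_p × D = 4.14×10^6 × 198 = 8.20×10^8 J/(m^2 K).
Angular frequency ω = 2π / T = 2π / 86400 s = 7.27×10^-5 s⁻¹.
Cω = 8.20×10^8 × 7.27×10^-5 = 59600 W/(m²·K).
Amplitude A = F₀ / (Cω) = 121 / 59600 = 0.00203 K.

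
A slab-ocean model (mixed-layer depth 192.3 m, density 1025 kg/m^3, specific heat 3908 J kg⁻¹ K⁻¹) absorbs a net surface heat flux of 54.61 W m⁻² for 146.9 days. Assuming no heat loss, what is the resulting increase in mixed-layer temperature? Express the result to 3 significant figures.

0.900 K

Areal heat capacity C = ρ c_p D = 1025 × 3908 × 192.3 = 7.70×10^8 J/(m²·K).
Net heat input Q = F Δt = 54.61 × (146.9 days × 86400 s/day) = 6.93×10^8 J/m².
ΔT = Q / C = 6.93×10^8 / 7.70×10^8 = 0.900 K.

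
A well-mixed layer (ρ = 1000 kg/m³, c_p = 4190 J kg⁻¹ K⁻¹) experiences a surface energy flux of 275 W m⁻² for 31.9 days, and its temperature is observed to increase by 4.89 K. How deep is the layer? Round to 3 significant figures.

37.0 m

Heat input Q = F Δt = 275 × 2.76×10^6 s = 7.58×10^8 J/m².
Required areal heat capacity C = Q / ΔT = 1.55×10^8 J/(m²·K).
Depth D = C / (ρ c_p) = 1.55×10^8 / (1000 × 4190) = 37.0 m.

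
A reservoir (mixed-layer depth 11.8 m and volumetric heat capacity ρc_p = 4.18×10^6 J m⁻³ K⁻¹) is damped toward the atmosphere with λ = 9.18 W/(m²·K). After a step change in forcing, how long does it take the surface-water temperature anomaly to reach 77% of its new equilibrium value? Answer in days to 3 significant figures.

91.4 days

Areal heat capacity C = ρc_p × D = 4.18×10^6 × 11.8 = 4.93×10^7 J/(m²·K).
τ = C / λ = 4.93×10^7 / 9.18 = 5.37×10^6 s.
Fraction reached: 1 − e^(−t/τ) = 0.77 ⇒ t = −τ ln(1 − 0.77) = τ × 1.47.
t = 7.90×10^6 s = 91.4 days.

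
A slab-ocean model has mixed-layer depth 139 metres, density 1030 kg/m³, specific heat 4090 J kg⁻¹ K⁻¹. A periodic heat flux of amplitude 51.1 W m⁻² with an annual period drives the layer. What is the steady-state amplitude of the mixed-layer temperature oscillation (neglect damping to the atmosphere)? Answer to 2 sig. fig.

Areal heat capacity C = ρ c_p D = 1030 × 4090 × 139 = 5.86×10^8 J m⁻² K⁻¹.
Angular frequency ω = 2π / T = 2π / 3.15×10^7 s = 1.99×10^-7 s⁻¹.
Cω = 5.86×10^8 × 1.99×10^-7 = 117 W/(m²·K).
Amplitude A = F₀ / (Cω) = 51.1 / 117 = 0.438 K.

0.44 K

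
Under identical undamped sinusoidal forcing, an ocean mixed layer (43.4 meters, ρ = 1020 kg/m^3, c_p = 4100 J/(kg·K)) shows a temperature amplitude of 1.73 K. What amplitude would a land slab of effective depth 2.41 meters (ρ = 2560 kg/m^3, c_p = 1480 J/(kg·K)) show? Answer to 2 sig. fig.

C_ocean = 1.81×10^8 J/(m²·K); C_land = 9.13×10^6 J/(m²·K).
A ∝ 1/C ⇒ A_land = A_ocean × C_ocean/C_land = 1.73 × 19.9 = 34.4 K.

34 K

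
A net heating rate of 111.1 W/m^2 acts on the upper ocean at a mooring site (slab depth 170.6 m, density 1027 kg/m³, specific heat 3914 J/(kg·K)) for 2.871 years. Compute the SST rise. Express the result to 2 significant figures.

15 K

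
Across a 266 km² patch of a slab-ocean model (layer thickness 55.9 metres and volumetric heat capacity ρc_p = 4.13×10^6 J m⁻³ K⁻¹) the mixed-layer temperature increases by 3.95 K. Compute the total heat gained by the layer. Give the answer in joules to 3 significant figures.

Areal heat capacity C = ρc_p × D = 4.13×10^6 × 55.9 = 2.31×10^8 J m⁻² K⁻¹.
Heat per unit area: q = C ΔT = 2.31×10^8 × 3.95 = 9.12×10^8 J/m².
Total heat: Q = q × A = 9.12×10^8 × (266 × 10⁶ m²) = 2.43×10^17 J.

2.43×10^17 J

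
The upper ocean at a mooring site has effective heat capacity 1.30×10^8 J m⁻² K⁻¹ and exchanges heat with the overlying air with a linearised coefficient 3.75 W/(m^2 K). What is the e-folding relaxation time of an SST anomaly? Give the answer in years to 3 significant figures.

1.10 years

Areal heat capacity C = 1.30×10^8 J m⁻² K⁻¹ (given).
Relaxation time τ = C / λ = 1.30×10^8 / 3.75 = 3.47×10^7 s.
In years: 3.47×10^7 s / (3.156×10^7 s/year) = 1.10 years.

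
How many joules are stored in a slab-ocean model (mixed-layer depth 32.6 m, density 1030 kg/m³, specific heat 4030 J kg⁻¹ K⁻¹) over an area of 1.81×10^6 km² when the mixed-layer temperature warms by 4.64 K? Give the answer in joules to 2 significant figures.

1.1×10^21 J

Areal heat capacity C = ρ c_p D = 1030 × 4030 × 32.6 = 1.35×10^8 J/(m²·K).
Heat per unit area: q = C ΔT = 1.35×10^8 × 4.64 = 6.28×10^8 J/m².
Total heat: Q = q × A = 6.28×10^8 × (1.81×10^6 × 10⁶ m²) = 1.14×10^21 J.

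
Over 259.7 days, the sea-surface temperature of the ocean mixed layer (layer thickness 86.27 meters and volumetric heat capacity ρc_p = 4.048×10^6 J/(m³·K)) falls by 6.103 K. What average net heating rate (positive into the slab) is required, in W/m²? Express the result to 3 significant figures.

Areal heat capacity C = ρc_p × D = 4.048×10^6 × 86.27 = 3.49×10^8 J/(m^2 K).
Required heat per unit area: Q = C ΔT = 3.49×10^8 × -6.103 = -2.13×10^9 J/m².
Flux F = Q / Δt = -2.13×10^9 / 2.24×10^7 s = -95.0 W/m².

-95.0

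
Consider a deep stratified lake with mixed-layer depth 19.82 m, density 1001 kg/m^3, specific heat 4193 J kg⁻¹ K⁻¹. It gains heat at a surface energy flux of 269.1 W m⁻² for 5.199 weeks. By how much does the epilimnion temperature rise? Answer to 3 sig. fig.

10.2 K

Areal heat capacity C = ρ c_p D = 1001 × 4193 × 19.82 = 8.32×10^7 J/(m^2 K).
Net heat input Q = F Δt = 269.1 × (5.199 weeks × 6.048×10^5 s/week) = 8.46×10^8 J/m².
ΔT = Q / C = 8.46×10^8 / 8.32×10^7 = 10.2 K.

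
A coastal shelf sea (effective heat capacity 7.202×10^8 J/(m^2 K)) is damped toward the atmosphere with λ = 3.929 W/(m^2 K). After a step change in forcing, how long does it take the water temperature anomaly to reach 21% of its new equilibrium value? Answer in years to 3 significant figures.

1.37 years

Areal heat capacity C = 7.202×10^8 J/(m^2 K) (given).
τ = C / λ = 7.20×10^8 / 3.929 = 1.83×10^8 s.
Fraction reached: 1 − e^(−t/τ) = 0.21 ⇒ t = −τ ln(1 − 0.21) = τ × 0.236.
t = 4.32×10^7 s = 1.37 years.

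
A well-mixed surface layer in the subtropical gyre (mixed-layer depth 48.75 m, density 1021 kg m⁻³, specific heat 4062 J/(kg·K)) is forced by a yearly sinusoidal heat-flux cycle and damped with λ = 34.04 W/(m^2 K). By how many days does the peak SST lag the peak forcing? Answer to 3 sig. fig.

Areal heat capacity C = ρ c_p D = 1021 × 4062 × 48.75 = 2.02×10^8 J m⁻² K⁻¹.
ω = 2π / 3.15×10^7 s = 1.99×10^-7 s⁻¹.
Phase lag φ = arctan(Cω/λ) = arctan(40.3/34.04) = 0.869 rad.
Time lag = φ / ω = 0.869 / 1.99×10^-7 = 4.36×10^6 s = 50.5 days.

50.5 days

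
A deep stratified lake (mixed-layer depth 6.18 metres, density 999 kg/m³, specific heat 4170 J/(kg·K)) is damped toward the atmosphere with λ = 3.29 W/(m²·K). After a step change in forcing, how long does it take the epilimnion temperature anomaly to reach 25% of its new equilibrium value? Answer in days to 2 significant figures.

Areal heat capacity C = ρ c_p D = 999 × 4170 × 6.18 = 2.57×10^7 J m⁻² K⁻¹.
τ = C / λ = 2.57×10^7 / 3.29 = 7.83×10^6 s.
Fraction reached: 1 − e^(−t/τ) = 0.25 ⇒ t = −τ ln(1 − 0.25) = τ × 0.288.
t = 2.25×10^6 s = 26.1 days.

26 days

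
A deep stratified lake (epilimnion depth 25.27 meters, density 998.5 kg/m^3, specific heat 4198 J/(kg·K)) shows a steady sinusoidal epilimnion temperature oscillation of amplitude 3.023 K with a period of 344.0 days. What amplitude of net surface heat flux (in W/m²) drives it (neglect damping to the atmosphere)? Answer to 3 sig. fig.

67.7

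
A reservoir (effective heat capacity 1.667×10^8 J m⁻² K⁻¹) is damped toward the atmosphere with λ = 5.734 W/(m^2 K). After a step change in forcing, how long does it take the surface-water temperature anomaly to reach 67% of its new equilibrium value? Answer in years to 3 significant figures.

1.02 years

Areal heat capacity C = 1.667×10^8 J m⁻² K⁻¹ (given).
τ = C / λ = 1.67×10^8 / 5.734 = 2.91×10^7 s.
Fraction reached: 1 − e^(−t/τ) = 0.67 ⇒ t = −τ ln(1 − 0.67) = τ × 1.11.
t = 3.22×10^7 s = 1.02 years.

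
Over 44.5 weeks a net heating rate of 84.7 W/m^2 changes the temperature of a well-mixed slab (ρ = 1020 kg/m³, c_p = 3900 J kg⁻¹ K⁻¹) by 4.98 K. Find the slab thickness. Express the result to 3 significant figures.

Heat input Q = F Δt = 84.7 × 2.69×10^7 s = 2.28×10^9 J/m².
Required areal heat capacity C = Q / ΔT = 4.58×10^8 J/(m²·K).
Depth D = C / (ρ c_p) = 4.58×10^8 / (1020 × 3900) = 115 m.

115 m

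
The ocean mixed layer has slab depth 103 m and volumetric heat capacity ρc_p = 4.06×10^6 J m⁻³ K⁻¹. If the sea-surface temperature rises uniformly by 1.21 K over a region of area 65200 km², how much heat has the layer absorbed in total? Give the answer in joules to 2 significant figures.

Areal heat capacity C = ρc_p × D = 4.06×10^6 × 103 = 4.18×10^8 J m⁻² K⁻¹.
Heat per unit area: q = C ΔT = 4.18×10^8 × 1.21 = 5.06×10^8 J/m².
Total heat: Q = q × A = 5.06×10^8 × (65200 × 10⁶ m²) = 3.30×10^19 J.

3.3×10^19 J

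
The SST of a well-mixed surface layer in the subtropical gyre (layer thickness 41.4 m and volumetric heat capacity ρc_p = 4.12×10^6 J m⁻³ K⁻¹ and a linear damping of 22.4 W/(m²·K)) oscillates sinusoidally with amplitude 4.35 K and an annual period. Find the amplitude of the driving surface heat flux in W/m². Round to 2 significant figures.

Areal heat capacity C = ρc_p × D = 4.12×10^6 × 41.4 = 1.71×10^8 J/(m²·K).
ω = 2π / 3.15×10^7 s = 1.99×10^-7 s⁻¹.
√((Cω)² + λ²) = √((34.0)² + 22.4²) = 40.7 W/(m²·K).
F₀ = A × √((Cω)²+λ²) = 4.35 × 40.7 = 177 W/m².

180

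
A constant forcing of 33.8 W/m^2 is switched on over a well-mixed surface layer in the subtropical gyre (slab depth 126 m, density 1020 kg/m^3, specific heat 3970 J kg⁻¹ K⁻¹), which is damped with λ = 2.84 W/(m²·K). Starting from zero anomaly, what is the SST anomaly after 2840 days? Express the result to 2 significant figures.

Areal heat capacity C = ρ c_p D = 1020 × 3970 × 126 = 5.10×10^8 J/(m²·K).
τ = C / λ = 5.10×10^8 / 2.84 = 1.80×10^8 s.
Equilibrium anomaly ΔT_eq = F / λ = 33.8 / 2.84 = 11.9 K.
t = 2840 days = 2.45×10^8 s, so t/τ = 1.37.
ΔT(t) = ΔT_eq (1 − e^(−t/τ)) = 11.9 × (1 − e^−1.37) = 8.86 K.

8.9 K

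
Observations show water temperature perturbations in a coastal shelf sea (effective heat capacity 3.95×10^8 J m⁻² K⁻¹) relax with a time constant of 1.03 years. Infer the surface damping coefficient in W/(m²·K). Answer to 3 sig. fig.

Areal heat capacity C = 3.95×10^8 J m⁻² K⁻¹ (given).
τ = 1.03 years = 3.25×10^7 s.
λ = C / τ = 3.95×10^8 / 3.25×10^7 = 12.2 W/(m²·K).

12.2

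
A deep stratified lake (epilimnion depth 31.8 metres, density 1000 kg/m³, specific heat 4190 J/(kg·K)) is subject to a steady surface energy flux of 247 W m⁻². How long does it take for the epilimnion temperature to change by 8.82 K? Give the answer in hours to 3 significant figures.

1320 hours

Areal heat capacity C = ρ c_p D = 1000 × 4190 × 31.8 = 1.33×10^8 J/(m^2 K).
Time required: Δt = C ΔT / F = 1.33×10^8 × 8.82 / 247 = 4.76×10^6 s.
In hours: 4.76×10^6 s / (3600 s/hour) = 1320 hours.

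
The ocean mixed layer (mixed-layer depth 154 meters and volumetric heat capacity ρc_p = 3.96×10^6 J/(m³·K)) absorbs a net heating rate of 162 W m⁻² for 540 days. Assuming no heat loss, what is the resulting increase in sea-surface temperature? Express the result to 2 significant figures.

Areal heat capacity C = ρc_p × D = 3.96×10^6 × 154 = 6.10×10^8 J m⁻² K⁻¹.
Net heat input Q = F Δt = 162 × (540 days × 86400 s/day) = 7.56×10^9 J/m².
ΔT = Q / C = 7.56×10^9 / 6.10×10^8 = 12.4 K.

12 K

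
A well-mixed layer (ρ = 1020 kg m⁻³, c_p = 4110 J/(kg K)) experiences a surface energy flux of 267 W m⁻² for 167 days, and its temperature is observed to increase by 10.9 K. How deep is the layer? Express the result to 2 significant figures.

Heat input Q = F Δt = 267 × 1.44×10^7 s = 3.85×10^9 J/m².
Required areal heat capacity C = Q / ΔT = 3.53×10^8 J/(m²·K).
Depth D = C / (ρ c_p) = 3.53×10^8 / (1020 × 4110) = 84.3 m.

84 m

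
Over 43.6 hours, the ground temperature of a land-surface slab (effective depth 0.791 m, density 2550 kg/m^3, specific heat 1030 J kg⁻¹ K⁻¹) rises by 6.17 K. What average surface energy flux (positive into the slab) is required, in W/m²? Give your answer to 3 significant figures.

81.7

Areal heat capacity C = ρ c_p D = 2550 × 1030 × 0.791 = 2.08×10^6 J m⁻² K⁻¹.
Required heat per unit area: Q = C ΔT = 2.08×10^6 × 6.17 = 1.28×10^7 J/m².
Flux F = Q / Δt = 1.28×10^7 / 1.57×10^5 s = 81.7 W/m².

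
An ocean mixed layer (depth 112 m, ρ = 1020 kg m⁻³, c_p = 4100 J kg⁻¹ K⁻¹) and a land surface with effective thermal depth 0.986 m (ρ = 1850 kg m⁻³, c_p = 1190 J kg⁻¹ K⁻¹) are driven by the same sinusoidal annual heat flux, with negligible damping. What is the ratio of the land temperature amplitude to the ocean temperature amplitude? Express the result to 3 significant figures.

216

C_ocean = 1020 × 4100 × 112 = 4.68×10^8 J/(m²·K).
C_land = 1850 × 1190 × 0.986 = 2.17×10^6 J/(m²·K).
Undamped amplitude ∝ 1/C, so A_land/A_ocean = C_ocean/C_land = 216.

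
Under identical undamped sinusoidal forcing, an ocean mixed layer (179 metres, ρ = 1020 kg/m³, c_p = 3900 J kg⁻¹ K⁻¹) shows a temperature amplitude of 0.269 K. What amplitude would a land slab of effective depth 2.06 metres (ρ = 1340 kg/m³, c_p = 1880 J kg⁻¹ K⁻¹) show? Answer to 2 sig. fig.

C_ocean = 7.12×10^8 J/(m²·K); C_land = 5.19×10^6 J/(m²·K).
A ∝ 1/C ⇒ A_land = A_ocean × C_ocean/C_land = 0.269 × 137 = 36.9 K.

37 K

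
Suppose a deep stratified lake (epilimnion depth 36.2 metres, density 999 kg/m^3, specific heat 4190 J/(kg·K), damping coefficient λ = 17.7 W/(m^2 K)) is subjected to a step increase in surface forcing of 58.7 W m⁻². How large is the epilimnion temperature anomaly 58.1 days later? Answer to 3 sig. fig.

1.47 K

Areal heat capacity C = ρ c_p D = 999 × 4190 × 36.2 = 1.52×10^8 J/(m^2 K).
τ = C / λ = 1.52×10^8 / 17.7 = 8.56×10^6 s.
Equilibrium anomaly ΔT_eq = F / λ = 58.7 / 17.7 = 3.32 K.
t = 58.1 days = 5.02×10^6 s, so t/τ = 0.586.
ΔT(t) = ΔT_eq (1 − e^(−t/τ)) = 3.32 × (1 − e^−0.586) = 1.47 K.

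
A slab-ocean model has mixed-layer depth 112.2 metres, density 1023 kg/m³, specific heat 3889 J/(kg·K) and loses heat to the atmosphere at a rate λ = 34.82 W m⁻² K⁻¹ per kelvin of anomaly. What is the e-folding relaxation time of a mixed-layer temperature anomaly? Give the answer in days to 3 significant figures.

148 days

Areal heat capacity C = ρ c_p D = 1023 × 3889 × 112.2 = 4.46×10^8 J/(m²·K).
Relaxation time τ = C / λ = 4.46×10^8 / 34.82 = 1.28×10^7 s.
In days: 1.28×10^7 s / (86400 s/day) = 148 days.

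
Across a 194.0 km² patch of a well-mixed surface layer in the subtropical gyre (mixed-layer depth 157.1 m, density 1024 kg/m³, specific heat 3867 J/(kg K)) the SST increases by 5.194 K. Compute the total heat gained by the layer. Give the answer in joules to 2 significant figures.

Areal heat capacity C = ρ c_p D = 1024 × 3867 × 157.1 = 6.22×10^8 J m⁻² K⁻¹.
Heat per unit area: q = C ΔT = 6.22×10^8 × 5.194 = 3.23×10^9 J/m².
Total heat: Q = q × A = 3.23×10^9 × (194.0 × 10⁶ m²) = 6.27×10^17 J.

6.3×10^17 J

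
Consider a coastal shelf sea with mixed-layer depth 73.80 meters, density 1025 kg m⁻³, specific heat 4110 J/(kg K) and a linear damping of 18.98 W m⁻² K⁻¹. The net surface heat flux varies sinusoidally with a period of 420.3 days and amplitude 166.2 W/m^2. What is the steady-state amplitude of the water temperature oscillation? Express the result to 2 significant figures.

2.9 K

Areal heat capacity C = ρ c_p D = 1025 × 4110 × 73.80 = 3.11×10^8 J/(m^2 K).
Angular frequency ω = 2π / T = 2π / 3.63×10^7 s = 1.73×10^-7 s⁻¹.
√((Cω)² + λ²) = √((53.8)² + 18.98²) = 57.0 W/(m²·K).
Amplitude A = F₀ / √((Cω)²+λ²) = 166.2 / 57.0 = 2.91 K.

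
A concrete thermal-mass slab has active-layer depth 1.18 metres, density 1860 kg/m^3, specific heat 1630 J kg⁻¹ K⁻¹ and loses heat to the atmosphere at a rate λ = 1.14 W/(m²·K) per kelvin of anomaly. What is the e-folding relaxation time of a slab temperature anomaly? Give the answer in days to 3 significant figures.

36.3 days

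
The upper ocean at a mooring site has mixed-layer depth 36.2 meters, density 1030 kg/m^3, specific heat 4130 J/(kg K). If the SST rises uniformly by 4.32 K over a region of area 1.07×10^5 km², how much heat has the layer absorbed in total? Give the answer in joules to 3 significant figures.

Areal heat capacity C = ρ c_p D = 1030 × 4130 × 36.2 = 1.54×10^8 J/(m²·K).
Heat per unit area: q = C ΔT = 1.54×10^8 × 4.32 = 6.65×10^8 J/m².
Total heat: Q = q × A = 6.65×10^8 × (1.07×10^5 × 10⁶ m²) = 7.12×10^19 J.

7.12×10^19 J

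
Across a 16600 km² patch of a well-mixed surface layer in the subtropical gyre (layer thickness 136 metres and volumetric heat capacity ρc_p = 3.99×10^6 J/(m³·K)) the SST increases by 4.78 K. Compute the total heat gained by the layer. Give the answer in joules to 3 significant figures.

4.31×10^19 J

Areal heat capacity C = ρc_p × D = 3.99×10^6 × 136 = 5.43×10^8 J/(m²·K).
Heat per unit area: q = C ΔT = 5.43×10^8 × 4.78 = 2.59×10^9 J/m².
Total heat: Q = q × A = 2.59×10^9 × (16600 × 10⁶ m²) = 4.31×10^19 J.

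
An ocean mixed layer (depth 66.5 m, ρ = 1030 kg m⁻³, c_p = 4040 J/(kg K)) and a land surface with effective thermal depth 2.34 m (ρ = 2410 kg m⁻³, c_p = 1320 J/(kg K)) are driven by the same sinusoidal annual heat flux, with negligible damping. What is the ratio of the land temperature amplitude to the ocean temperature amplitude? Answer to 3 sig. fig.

C_ocean = 1030 × 4040 × 66.5 = 2.77×10^8 J/(m²·K).
C_land = 2410 × 1320 × 2.34 = 7.44×10^6 J/(m²·K).
Undamped amplitude ∝ 1/C, so A_land/A_ocean = C_ocean/C_land = 37.2.

37.2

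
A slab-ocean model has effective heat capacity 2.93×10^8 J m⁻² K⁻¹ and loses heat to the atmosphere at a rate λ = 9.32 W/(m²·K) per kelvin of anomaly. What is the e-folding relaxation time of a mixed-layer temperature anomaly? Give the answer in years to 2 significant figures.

Areal heat capacity C = 2.93×10^8 J m⁻² K⁻¹ (given).
Relaxation time τ = C / λ = 2.93×10^8 / 9.32 = 3.14×10^7 s.
In years: 3.14×10^7 s / (3.156×10^7 s/year) = 0.996 years.

1.0 years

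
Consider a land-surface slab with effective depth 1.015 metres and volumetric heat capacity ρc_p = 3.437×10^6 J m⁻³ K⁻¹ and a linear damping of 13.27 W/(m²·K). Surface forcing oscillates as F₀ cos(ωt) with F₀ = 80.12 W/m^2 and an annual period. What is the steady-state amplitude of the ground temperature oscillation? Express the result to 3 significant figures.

6.03 K

Areal heat capacity C = ρc_p × D = 3.437×10^6 × 1.015 = 3.49×10^6 J/(m²·K).
Angular frequency ω = 2π / T = 2π / 3.15×10^7 s = 1.99×10^-7 s⁻¹.
√((Cω)² + λ²) = √((0.695)² + 13.27²) = 13.3 W/(m²·K).
Amplitude A = F₀ / √((Cω)²+λ²) = 80.12 / 13.3 = 6.03 K.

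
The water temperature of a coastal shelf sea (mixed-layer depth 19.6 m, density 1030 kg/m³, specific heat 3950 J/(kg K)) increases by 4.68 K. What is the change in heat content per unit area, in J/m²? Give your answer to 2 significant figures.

3.7×10^8

Areal heat capacity C = ρ c_p D = 1030 × 3950 × 19.6 = 7.97×10^7 J/(m^2 K).
ΔQ = C ΔT = 7.97×10^7 × 4.68 = 3.73×10^8 J/m².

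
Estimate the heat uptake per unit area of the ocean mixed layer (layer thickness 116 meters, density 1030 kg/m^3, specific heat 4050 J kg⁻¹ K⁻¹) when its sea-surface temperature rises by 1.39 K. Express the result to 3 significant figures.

6.73×10^8

Areal heat capacity C = ρ c_p D = 1030 × 4050 × 116 = 4.84×10^8 J/(m²·K).
ΔQ = C ΔT = 4.84×10^8 × 1.39 = 6.73×10^8 J/m².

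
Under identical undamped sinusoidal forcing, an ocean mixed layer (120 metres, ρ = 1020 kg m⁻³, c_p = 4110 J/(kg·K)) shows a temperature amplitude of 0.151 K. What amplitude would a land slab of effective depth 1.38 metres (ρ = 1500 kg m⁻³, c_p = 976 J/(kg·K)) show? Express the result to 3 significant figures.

C_ocean = 5.03×10^8 J/(m²·K); C_land = 2.02×10^6 J/(m²·K).
A ∝ 1/C ⇒ A_land = A_ocean × C_ocean/C_land = 0.151 × 249 = 37.6 K.

37.6 K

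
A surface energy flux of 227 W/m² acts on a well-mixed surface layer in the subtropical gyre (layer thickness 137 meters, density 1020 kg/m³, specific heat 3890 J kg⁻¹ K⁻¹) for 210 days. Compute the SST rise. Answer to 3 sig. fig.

Areal heat capacity C = ρ c_p D = 1020 × 3890 × 137 = 5.44×10^8 J/(m^2 K).
Net heat input Q = F Δt = 227 × (210 days × 86400 s/day) = 4.12×10^9 J/m².
ΔT = Q / C = 4.12×10^9 / 5.44×10^8 = 7.58 K.

7.58 K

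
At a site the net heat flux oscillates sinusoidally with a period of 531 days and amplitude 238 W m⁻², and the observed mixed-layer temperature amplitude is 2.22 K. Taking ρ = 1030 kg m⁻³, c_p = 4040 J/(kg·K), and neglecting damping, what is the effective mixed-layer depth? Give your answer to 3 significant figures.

ω = 2π / 4.59×10^7 s = 1.37×10^-7 s⁻¹.
Required C = F₀ / (A ω) = 238 / (2.22 × 1.37×10^-7) = 7.83×10^8 J/(m²·K).
D = C / (ρ c_p) = 7.83×10^8 / (1030 × 4040) = 188 m.

188 m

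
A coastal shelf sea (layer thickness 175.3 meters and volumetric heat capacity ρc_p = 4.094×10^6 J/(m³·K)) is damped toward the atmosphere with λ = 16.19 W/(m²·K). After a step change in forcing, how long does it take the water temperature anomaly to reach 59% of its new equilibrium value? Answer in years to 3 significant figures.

Areal heat capacity C = ρc_p × D = 4.094×10^6 × 175.3 = 7.18×10^8 J/(m^2 K).
τ = C / λ = 7.18×10^8 / 16.19 = 4.43×10^7 s.
Fraction reached: 1 − e^(−t/τ) = 0.59 ⇒ t = −τ ln(1 − 0.59) = τ × 0.892.
t = 3.95×10^7 s = 1.25 years.

1.25 years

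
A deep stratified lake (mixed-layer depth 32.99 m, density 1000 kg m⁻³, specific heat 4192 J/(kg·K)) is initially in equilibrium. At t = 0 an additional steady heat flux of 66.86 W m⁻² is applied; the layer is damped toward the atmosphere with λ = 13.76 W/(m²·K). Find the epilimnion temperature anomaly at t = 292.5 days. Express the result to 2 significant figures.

Areal heat capacity C = ρ c_p D = 1000 × 4192 × 32.99 = 1.38×10^8 J/(m²·K).
τ = C / λ = 1.38×10^8 / 13.76 = 1.01×10^7 s.
Equilibrium anomaly ΔT_eq = F / λ = 66.86 / 13.76 = 4.86 K.
t = 292.5 days = 2.53×10^7 s, so t/τ = 2.51.
ΔT(t) = ΔT_eq (1 − e^(−t/τ)) = 4.86 × (1 − e^−2.51) = 4.47 K.

4.5 K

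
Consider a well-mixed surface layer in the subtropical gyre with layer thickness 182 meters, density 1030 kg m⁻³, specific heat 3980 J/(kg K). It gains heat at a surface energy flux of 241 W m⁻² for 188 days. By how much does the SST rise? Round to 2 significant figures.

5.2 K

Areal heat capacity C = ρ c_p D = 1030 × 3980 × 182 = 7.46×10^8 J/(m^2 K).
Net heat input Q = F Δt = 241 × (188 days × 86400 s/day) = 3.91×10^9 J/m².
ΔT = Q / C = 3.91×10^9 / 7.46×10^8 = 5.25 K.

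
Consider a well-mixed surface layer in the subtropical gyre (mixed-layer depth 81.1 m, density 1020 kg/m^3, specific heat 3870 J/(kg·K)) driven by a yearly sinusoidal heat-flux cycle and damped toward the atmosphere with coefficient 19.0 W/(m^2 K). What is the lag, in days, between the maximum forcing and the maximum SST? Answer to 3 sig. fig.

Areal heat capacity C = ρ c_p D = 1020 × 3870 × 81.1 = 3.20×10^8 J/(m^2 K).
ω = 2π / 3.15×10^7 s = 1.99×10^-7 s⁻¹.
Phase lag φ = arctan(Cω/λ) = arctan(63.8/19.0) = 1.28 rad.
Time lag = φ / ω = 1.28 / 1.99×10^-7 = 6.43×10^6 s = 74.4 days.

74.4 days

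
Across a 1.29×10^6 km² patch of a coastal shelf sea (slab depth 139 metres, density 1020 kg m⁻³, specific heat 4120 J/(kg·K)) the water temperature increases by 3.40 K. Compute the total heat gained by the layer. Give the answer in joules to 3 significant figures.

2.56×10^21 J

Areal heat capacity C = ρ c_p D = 1020 × 4120 × 139 = 5.84×10^8 J/(m²·K).
Heat per unit area: q = C ΔT = 5.84×10^8 × 3.40 = 1.99×10^9 J/m².
Total heat: Q = q × A = 1.99×10^9 × (1.29×10^6 × 10⁶ m²) = 2.56×10^21 J.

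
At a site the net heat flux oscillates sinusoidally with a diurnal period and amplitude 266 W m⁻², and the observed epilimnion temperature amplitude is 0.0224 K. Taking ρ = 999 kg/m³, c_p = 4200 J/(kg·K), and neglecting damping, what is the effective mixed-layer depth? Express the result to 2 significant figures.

ω = 2π / 86400 s = 7.27×10^-5 s⁻¹.
Required C = F₀ / (A ω) = 266 / (0.0224 × 7.27×10^-5) = 1.63×10^8 J/(m²·K).
D = C / (ρ c_p) = 1.63×10^8 / (999 × 4200) = 38.9 m.

39 m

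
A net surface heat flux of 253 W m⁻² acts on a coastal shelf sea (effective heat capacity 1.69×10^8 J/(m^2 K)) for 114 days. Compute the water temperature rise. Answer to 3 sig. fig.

14.7 K

Areal heat capacity C = 1.69×10^8 J/(m^2 K) (given).
Net heat input Q = F Δt = 253 × (114 days × 86400 s/day) = 2.49×10^9 J/m².
ΔT = Q / C = 2.49×10^9 / 1.69×10^8 = 14.7 K.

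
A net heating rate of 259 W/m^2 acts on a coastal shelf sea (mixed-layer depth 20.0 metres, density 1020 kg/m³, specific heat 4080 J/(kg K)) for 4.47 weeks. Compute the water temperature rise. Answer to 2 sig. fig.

8.4 K

Areal heat capacity C = ρ c_p D = 1020 × 4080 × 20.0 = 8.32×10^7 J/(m^2 K).
Net heat input Q = F Δt = 259 × (4.47 weeks × 6.048×10^5 s/week) = 7.00×10^8 J/m².
ΔT = Q / C = 7.00×10^8 / 8.32×10^7 = 8.41 K.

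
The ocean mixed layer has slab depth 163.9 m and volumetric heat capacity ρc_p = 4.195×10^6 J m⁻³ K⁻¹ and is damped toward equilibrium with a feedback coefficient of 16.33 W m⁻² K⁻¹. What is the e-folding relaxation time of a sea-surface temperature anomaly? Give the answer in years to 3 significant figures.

Areal heat capacity C = ρc_p × D = 4.195×10^6 × 163.9 = 6.88×10^8 J m⁻² K⁻¹.
Relaxation time τ = C / λ = 6.88×10^8 / 16.33 = 4.21×10^7 s.
In years: 4.21×10^7 s / (3.156×10^7 s/year) = 1.33 years.

1.33 years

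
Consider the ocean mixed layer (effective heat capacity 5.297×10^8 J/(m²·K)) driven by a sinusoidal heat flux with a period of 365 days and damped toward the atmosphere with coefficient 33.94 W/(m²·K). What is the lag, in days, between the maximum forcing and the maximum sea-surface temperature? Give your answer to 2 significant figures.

73 days

Areal heat capacity C = 5.297×10^8 J/(m²·K) (given).
ω = 2π / 3.15×10^7 s = 1.99×10^-7 s⁻¹.
Phase lag φ = arctan(Cω/λ) = arctan(106/33.94) = 1.26 rad.
Time lag = φ / ω = 1.26 / 1.99×10^-7 = 6.32×10^6 s = 73.2 days.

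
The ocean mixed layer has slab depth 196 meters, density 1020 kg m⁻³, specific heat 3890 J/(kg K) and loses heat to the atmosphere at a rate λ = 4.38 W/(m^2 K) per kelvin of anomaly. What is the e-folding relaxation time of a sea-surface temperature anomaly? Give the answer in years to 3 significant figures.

5.63 years

Areal heat capacity C = ρ c_p D = 1020 × 3890 × 196 = 7.78×10^8 J/(m^2 K).
Relaxation time τ = C / λ = 7.78×10^8 / 4.38 = 1.78×10^8 s.
In years: 1.78×10^8 s / (3.156×10^7 s/year) = 5.63 years.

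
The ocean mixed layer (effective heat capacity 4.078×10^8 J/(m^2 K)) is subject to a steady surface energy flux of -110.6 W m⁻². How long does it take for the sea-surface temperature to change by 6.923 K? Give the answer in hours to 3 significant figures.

7090 hours

Areal heat capacity C = 4.078×10^8 J/(m^2 K) (given).
Time required: Δt = C ΔT / F = 4.08×10^8 × -6.923 / -110.6 = 2.55×10^7 s.
In hours: 2.55×10^7 s / (3600 s/hour) = 7090 hours.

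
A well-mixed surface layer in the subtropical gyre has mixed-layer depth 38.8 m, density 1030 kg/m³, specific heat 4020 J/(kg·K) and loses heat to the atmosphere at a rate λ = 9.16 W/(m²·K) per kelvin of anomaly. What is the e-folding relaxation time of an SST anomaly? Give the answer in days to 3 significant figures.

Areal heat capacity C = ρ c_p D = 1030 × 4020 × 38.8 = 1.61×10^8 J m⁻² K⁻¹.
Relaxation time τ = C / λ = 1.61×10^8 / 9.16 = 1.75×10^7 s.
In days: 1.75×10^7 s / (86400 s/day) = 203 days.

203 days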